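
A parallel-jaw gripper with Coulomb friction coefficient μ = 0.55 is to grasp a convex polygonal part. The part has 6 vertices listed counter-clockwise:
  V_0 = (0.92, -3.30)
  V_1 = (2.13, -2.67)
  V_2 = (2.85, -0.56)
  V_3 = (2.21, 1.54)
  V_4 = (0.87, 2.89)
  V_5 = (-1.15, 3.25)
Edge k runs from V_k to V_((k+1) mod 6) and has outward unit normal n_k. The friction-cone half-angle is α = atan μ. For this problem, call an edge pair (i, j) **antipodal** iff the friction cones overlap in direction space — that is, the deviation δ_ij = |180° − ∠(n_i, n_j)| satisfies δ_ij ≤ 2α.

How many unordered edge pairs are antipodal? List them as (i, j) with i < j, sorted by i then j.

α = atan 0.55 = 28.81°;  2α = 57.62°
n_0 = (+0.4618, -0.8870)
n_1 = (+0.9464, -0.3229)
n_2 = (+0.9566, +0.2915)
n_3 = (+0.7097, +0.7045)
n_4 = (+0.1755, +0.9845)
n_5 = (-0.9535, -0.3013)
  (0,1): δ = 136.35°  ·
  (0,2): δ = 100.56°  ·
  (0,3): δ = 72.72°  ·
  (0,4): δ = 37.61°  ✓
  (0,5): δ = 80.03°  ·
  (1,2): δ = 144.21°  ·
  (1,3): δ = 116.37°  ·
  (1,4): δ = 81.26°  ·
  (1,5): δ = 36.38°  ✓
  (2,3): δ = 152.16°  ·
  (2,4): δ = 117.05°  ·
  (2,5): δ = 0.59°  ✓
  (3,4): δ = 144.89°  ·
  (3,5): δ = 27.25°  ✓
  (4,5): δ = 62.36°  ·
antipodal pairs: 4

count = 4; pairs: (0,4), (1,5), (2,5), (3,5)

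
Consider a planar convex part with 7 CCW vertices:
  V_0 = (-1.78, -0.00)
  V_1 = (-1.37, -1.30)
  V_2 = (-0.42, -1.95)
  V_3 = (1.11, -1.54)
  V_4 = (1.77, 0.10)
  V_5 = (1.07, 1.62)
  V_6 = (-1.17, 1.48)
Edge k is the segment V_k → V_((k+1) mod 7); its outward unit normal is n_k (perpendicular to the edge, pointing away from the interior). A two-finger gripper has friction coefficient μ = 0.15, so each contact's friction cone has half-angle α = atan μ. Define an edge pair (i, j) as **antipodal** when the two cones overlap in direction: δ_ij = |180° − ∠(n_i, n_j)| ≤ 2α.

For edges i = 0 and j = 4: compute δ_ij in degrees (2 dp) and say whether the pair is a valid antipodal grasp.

α = atan 0.15 = 8.53°;  2α = 17.06°
edge 0: e_0 = (+0.41, -1.30);  n_0 = (-0.9537, -0.3008)
edge 4: e_4 = (-0.70, +1.52);  n_4 = (+0.9083, +0.4183)
∠(n_0, n_4) = 172.78°
δ = |180° − 172.78°| = 7.22°
7.22° ≤ 2α = 17.06°  →  valid

δ = 7.22°, valid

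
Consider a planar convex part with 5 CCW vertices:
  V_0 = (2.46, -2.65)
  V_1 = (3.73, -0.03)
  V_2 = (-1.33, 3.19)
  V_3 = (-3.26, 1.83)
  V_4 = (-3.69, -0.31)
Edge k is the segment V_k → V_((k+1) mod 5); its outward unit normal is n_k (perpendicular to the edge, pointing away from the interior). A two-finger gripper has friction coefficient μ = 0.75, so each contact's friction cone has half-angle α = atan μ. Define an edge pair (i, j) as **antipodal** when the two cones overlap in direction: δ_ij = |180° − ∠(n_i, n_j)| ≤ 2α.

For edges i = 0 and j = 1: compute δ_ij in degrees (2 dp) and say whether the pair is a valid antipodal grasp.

δ = 96.61°, invalid

α = atan 0.75 = 36.87°;  2α = 73.74°
edge 0: e_0 = (+1.27, +2.62);  n_0 = (+0.8999, -0.4362)
edge 1: e_1 = (-5.06, +3.22);  n_1 = (+0.5369, +0.8437)
∠(n_0, n_1) = 83.39°
δ = |180° − 83.39°| = 96.61°
96.61° > 2α = 73.74°  →  invalid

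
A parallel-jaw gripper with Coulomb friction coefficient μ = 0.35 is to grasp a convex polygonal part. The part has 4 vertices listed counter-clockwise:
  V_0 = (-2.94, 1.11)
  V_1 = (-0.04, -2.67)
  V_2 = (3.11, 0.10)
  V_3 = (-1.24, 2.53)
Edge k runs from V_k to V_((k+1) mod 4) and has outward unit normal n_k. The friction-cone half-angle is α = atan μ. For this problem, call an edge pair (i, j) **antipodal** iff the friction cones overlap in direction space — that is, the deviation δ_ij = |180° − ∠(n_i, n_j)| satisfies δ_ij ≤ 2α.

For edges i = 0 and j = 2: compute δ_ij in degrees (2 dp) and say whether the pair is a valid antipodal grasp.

α = atan 0.35 = 19.29°;  2α = 38.58°
edge 0: e_0 = (+2.90, -3.78);  n_0 = (-0.7934, -0.6087)
edge 2: e_2 = (-4.35, +2.43);  n_2 = (+0.4877, +0.8730)
∠(n_0, n_2) = 156.68°
δ = |180° − 156.68°| = 23.32°
23.32° ≤ 2α = 38.58°  →  valid

δ = 23.32°, valid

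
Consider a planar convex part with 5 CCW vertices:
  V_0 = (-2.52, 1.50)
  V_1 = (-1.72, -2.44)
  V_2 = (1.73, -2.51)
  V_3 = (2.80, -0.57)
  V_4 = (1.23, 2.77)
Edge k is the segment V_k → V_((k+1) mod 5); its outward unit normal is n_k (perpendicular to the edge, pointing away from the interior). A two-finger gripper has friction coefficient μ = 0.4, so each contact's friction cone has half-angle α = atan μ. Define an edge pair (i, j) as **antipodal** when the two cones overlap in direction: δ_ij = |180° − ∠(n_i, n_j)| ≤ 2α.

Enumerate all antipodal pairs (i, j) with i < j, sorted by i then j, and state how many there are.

count = 4; pairs: (0,2), (0,3), (1,4), (2,4)

α = atan 0.4 = 21.80°;  2α = 43.60°
n_0 = (-0.9800, -0.1990)
n_1 = (-0.0203, -0.9998)
n_2 = (+0.8756, -0.4830)
n_3 = (+0.9050, +0.4254)
n_4 = (-0.3208, +0.9472)
  (0,1): δ = 102.64°  ·
  (0,2): δ = 40.36°  ✓
  (0,3): δ = 13.70°  ✓
  (0,4): δ = 97.23°  ·
  (1,2): δ = 117.72°  ·
  (1,3): δ = 63.66°  ·
  (1,4): δ = 19.87°  ✓
  (2,3): δ = 125.94°  ·
  (2,4): δ = 42.41°  ✓
  (3,4): δ = 96.47°  ·
antipodal pairs: 4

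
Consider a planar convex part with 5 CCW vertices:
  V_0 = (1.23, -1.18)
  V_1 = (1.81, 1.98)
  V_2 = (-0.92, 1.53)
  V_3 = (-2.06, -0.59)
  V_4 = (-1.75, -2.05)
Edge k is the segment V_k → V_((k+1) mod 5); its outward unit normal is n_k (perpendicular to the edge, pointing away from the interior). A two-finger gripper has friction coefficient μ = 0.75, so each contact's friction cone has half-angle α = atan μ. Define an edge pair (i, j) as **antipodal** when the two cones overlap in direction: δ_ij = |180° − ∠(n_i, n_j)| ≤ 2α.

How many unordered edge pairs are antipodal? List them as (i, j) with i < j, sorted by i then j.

count = 5; pairs: (0,1), (0,2), (0,3), (1,4), (2,4)

α = atan 0.75 = 36.87°;  2α = 73.74°
n_0 = (+0.9836, -0.1805)
n_1 = (-0.1626, +0.9867)
n_2 = (-0.8807, +0.4736)
n_3 = (-0.9782, -0.2077)
n_4 = (+0.2802, -0.9599)
  (0,1): δ = 70.24°  ✓
  (0,2): δ = 17.87°  ✓
  (0,3): δ = 22.39°  ✓
  (0,4): δ = 116.68°  ·
  (1,2): δ = 127.63°  ·
  (1,3): δ = 87.37°  ·
  (1,4): δ = 6.91°  ✓
  (2,3): δ = 139.74°  ·
  (2,4): δ = 45.46°  ✓
  (3,4): δ = 85.71°  ·
antipodal pairs: 5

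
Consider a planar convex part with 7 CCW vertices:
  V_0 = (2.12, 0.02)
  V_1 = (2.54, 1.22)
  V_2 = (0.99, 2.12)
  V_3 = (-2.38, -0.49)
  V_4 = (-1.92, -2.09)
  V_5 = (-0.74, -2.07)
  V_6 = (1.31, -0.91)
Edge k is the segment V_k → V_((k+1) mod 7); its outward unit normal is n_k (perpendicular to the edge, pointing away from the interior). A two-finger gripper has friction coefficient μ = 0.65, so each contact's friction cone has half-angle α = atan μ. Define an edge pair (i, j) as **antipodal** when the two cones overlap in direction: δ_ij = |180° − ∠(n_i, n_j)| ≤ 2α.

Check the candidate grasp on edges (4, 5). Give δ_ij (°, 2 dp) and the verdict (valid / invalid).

δ = 151.47°, invalid

α = atan 0.65 = 33.02°;  2α = 66.05°
edge 4: e_4 = (+1.18, +0.02);  n_4 = (+0.0169, -0.9999)
edge 5: e_5 = (+2.05, +1.16);  n_5 = (+0.4925, -0.8703)
∠(n_4, n_5) = 28.53°
δ = |180° − 28.53°| = 151.47°
151.47° > 2α = 66.05°  →  invalid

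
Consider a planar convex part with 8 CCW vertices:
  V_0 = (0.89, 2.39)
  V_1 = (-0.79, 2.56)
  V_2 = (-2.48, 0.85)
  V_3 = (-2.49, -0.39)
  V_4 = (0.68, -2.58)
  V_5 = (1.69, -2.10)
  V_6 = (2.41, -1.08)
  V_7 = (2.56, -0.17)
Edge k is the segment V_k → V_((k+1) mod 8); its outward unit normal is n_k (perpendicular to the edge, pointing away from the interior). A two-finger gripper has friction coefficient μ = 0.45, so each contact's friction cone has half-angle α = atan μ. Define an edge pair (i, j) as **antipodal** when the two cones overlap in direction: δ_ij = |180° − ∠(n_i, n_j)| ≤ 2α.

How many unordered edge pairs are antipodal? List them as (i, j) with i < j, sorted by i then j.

count = 9; pairs: (0,3), (0,4), (1,4), (1,5), (1,6), (2,5), (2,6), (2,7), (3,7)

α = atan 0.45 = 24.23°;  2α = 48.46°
n_0 = (+0.1007, +0.9949)
n_1 = (-0.7113, +0.7029)
n_2 = (-1.0000, +0.0081)
n_3 = (-0.5684, -0.8228)
n_4 = (+0.4292, -0.9032)
n_5 = (+0.8170, -0.5767)
n_6 = (+0.9867, -0.1626)
n_7 = (+0.8375, +0.5464)
  (0,1): δ = 128.88°  ·
  (0,2): δ = 84.68°  ·
  (0,3): δ = 28.86°  ✓
  (0,4): δ = 31.20°  ✓
  (0,5): δ = 60.56°  ·
  (0,6): δ = 86.42°  ·
  (0,7): δ = 128.90°  ·
  (1,2): δ = 135.80°  ·
  (1,3): δ = 79.98°  ·
  (1,4): δ = 19.92°  ✓
  (1,5): δ = 9.45°  ✓
  (1,6): δ = 35.30°  ✓
  (1,7): δ = 77.78°  ·
  (2,3): δ = 124.18°  ·
  (2,4): δ = 64.12°  ·
  (2,5): δ = 34.76°  ✓
  (2,6): δ = 8.90°  ✓
  (2,7): δ = 33.58°  ✓
  (3,4): δ = 119.94°  ·
  (3,5): δ = 90.58°  ·
  (3,6): δ = 64.72°  ·
  (3,7): δ = 22.24°  ✓
  (4,5): δ = 150.64°  ·
  (4,6): δ = 124.78°  ·
  (4,7): δ = 82.30°  ·
  (5,6): δ = 154.14°  ·
  (5,7): δ = 111.66°  ·
  (6,7): δ = 137.52°  ·
antipodal pairs: 9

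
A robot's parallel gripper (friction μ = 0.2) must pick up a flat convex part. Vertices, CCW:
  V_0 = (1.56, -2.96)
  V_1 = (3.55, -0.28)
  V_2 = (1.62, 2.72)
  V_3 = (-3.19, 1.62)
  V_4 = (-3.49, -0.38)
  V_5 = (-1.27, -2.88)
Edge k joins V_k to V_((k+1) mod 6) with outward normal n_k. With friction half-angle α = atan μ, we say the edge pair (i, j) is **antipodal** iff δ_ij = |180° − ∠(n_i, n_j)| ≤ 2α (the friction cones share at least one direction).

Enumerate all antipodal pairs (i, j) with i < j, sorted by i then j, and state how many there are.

α = atan 0.2 = 11.31°;  2α = 22.62°
n_0 = (+0.8029, -0.5962)
n_1 = (+0.8410, +0.5410)
n_2 = (-0.2229, +0.9748)
n_3 = (-0.9889, +0.1483)
n_4 = (-0.7477, -0.6640)
n_5 = (-0.0283, -0.9996)
  (0,1): δ = 110.65°  ·
  (0,2): δ = 40.52°  ·
  (0,3): δ = 28.06°  ·
  (0,4): δ = 78.20°  ·
  (0,5): δ = 124.98°  ·
  (1,2): δ = 109.87°  ·
  (1,3): δ = 41.29°  ·
  (1,4): δ = 8.85°  ✓
  (1,5): δ = 55.63°  ·
  (2,3): δ = 111.41°  ·
  (2,4): δ = 61.28°  ·
  (2,5): δ = 14.50°  ✓
  (3,4): δ = 129.86°  ·
  (3,5): δ = 83.09°  ·
  (4,5): δ = 133.22°  ·
antipodal pairs: 2

count = 2; pairs: (1,4), (2,5)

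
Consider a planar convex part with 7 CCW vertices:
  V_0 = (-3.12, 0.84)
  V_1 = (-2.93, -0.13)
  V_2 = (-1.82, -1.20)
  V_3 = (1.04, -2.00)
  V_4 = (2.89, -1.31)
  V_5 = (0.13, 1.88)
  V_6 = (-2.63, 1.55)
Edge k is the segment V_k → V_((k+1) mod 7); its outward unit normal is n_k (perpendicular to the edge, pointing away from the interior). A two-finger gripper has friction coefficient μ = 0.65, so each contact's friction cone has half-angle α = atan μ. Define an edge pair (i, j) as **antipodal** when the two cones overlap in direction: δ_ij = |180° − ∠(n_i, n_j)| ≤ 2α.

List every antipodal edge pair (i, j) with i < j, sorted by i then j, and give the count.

α = atan 0.65 = 33.02°;  2α = 66.05°
n_0 = (-0.9814, -0.1922)
n_1 = (-0.6940, -0.7200)
n_2 = (-0.2694, -0.9630)
n_3 = (+0.3495, -0.9370)
n_4 = (+0.7562, +0.6543)
n_5 = (-0.1187, +0.9929)
n_6 = (-0.8230, +0.5680)
  (0,1): δ = 145.03°  ·
  (0,2): δ = 116.71°  ·
  (0,3): δ = 80.63°  ·
  (0,4): δ = 29.78°  ✓
  (0,5): δ = 85.74°  ·
  (0,6): δ = 134.31°  ·
  (1,2): δ = 151.68°  ·
  (1,3): δ = 115.60°  ·
  (1,4): δ = 5.18°  ✓
  (1,5): δ = 50.77°  ✓
  (1,6): δ = 99.34°  ·
  (2,3): δ = 143.92°  ·
  (2,4): δ = 33.51°  ✓
  (2,5): δ = 22.45°  ✓
  (2,6): δ = 71.02°  ·
  (3,4): δ = 69.59°  ·
  (3,5): δ = 13.64°  ✓
  (3,6): δ = 34.93°  ✓
  (4,5): δ = 124.05°  ·
  (4,6): δ = 75.48°  ·
  (5,6): δ = 131.43°  ·
antipodal pairs: 7

count = 7; pairs: (0,4), (1,4), (1,5), (2,4), (2,5), (3,5), (3,6)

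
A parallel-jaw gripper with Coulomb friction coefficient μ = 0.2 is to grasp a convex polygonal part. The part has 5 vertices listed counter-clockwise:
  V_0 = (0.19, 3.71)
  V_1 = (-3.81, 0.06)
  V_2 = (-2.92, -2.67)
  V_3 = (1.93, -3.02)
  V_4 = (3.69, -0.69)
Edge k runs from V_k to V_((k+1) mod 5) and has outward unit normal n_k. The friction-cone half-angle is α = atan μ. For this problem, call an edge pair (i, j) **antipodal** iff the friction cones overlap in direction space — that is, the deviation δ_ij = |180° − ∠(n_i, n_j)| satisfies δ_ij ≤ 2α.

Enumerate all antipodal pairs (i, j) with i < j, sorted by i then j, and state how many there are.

count = 2; pairs: (0,3), (1,4)

α = atan 0.2 = 11.31°;  2α = 22.62°
n_0 = (-0.6741, +0.7387)
n_1 = (-0.9508, -0.3100)
n_2 = (-0.0720, -0.9974)
n_3 = (+0.7979, -0.6027)
n_4 = (+0.7826, +0.6225)
  (0,1): δ = 114.32°  ·
  (0,2): δ = 46.51°  ·
  (0,3): δ = 10.55°  ✓
  (0,4): δ = 86.12°  ·
  (1,2): δ = 112.18°  ·
  (1,3): δ = 55.12°  ·
  (1,4): δ = 20.44°  ✓
  (2,3): δ = 122.94°  ·
  (2,4): δ = 47.37°  ·
  (3,4): δ = 104.43°  ·
antipodal pairs: 2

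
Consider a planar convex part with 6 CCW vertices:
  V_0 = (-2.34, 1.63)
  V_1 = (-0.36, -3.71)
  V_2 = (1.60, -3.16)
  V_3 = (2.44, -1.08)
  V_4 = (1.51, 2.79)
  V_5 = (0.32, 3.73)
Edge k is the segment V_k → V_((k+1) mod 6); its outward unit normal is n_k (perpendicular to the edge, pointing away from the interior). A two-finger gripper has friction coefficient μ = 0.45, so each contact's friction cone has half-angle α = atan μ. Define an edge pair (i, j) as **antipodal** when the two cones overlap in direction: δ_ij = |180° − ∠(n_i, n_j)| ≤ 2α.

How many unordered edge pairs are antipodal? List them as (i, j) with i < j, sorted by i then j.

count = 5; pairs: (0,2), (0,3), (0,4), (1,5), (2,5)

α = atan 0.45 = 24.23°;  2α = 48.46°
n_0 = (-0.9376, -0.3477)
n_1 = (+0.2702, -0.9628)
n_2 = (+0.9272, -0.3745)
n_3 = (+0.9723, +0.2337)
n_4 = (+0.6199, +0.7847)
n_5 = (-0.6196, +0.7849)
  (0,1): δ = 94.67°  ·
  (0,2): δ = 42.34°  ✓
  (0,3): δ = 6.83°  ✓
  (0,4): δ = 31.35°  ✓
  (0,5): δ = 107.95°  ·
  (1,2): δ = 127.67°  ·
  (1,3): δ = 92.16°  ·
  (1,4): δ = 53.98°  ·
  (1,5): δ = 22.62°  ✓
  (2,3): δ = 144.50°  ·
  (2,4): δ = 106.31°  ·
  (2,5): δ = 29.72°  ✓
  (3,4): δ = 141.82°  ·
  (3,5): δ = 65.22°  ·
  (4,5): δ = 103.40°  ·
antipodal pairs: 5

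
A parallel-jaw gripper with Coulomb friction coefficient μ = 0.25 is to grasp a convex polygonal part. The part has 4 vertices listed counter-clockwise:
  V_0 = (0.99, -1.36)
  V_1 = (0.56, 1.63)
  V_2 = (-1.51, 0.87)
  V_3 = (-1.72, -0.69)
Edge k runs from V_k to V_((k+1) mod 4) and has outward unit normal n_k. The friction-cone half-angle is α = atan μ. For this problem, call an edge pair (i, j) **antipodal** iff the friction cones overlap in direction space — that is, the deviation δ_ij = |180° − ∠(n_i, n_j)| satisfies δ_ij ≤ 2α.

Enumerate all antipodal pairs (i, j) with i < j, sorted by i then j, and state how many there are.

count = 1; pairs: (0,2)

α = atan 0.25 = 14.04°;  2α = 28.07°
n_0 = (+0.9898, +0.1423)
n_1 = (-0.3447, +0.9387)
n_2 = (-0.9911, +0.1334)
n_3 = (-0.2400, -0.9708)
  (0,1): δ = 78.02°  ·
  (0,2): δ = 15.85°  ✓
  (0,3): δ = 67.93°  ·
  (1,2): δ = 117.83°  ·
  (1,3): δ = 34.05°  ·
  (2,3): δ = 96.22°  ·
antipodal pairs: 1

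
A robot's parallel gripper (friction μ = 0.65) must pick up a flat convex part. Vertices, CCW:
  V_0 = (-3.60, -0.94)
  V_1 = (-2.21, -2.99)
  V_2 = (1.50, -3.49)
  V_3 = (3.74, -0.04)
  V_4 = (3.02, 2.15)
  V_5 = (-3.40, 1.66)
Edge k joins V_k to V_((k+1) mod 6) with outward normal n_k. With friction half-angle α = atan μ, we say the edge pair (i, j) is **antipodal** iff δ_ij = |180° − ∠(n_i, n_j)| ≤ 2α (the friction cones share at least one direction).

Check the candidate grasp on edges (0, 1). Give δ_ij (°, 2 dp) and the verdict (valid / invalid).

α = atan 0.65 = 33.02°;  2α = 66.05°
edge 0: e_0 = (+1.39, -2.05);  n_0 = (-0.8277, -0.5612)
edge 1: e_1 = (+3.71, -0.50);  n_1 = (-0.1336, -0.9910)
∠(n_0, n_1) = 48.19°
δ = |180° − 48.19°| = 131.81°
131.81° > 2α = 66.05°  →  invalid

δ = 131.81°, invalid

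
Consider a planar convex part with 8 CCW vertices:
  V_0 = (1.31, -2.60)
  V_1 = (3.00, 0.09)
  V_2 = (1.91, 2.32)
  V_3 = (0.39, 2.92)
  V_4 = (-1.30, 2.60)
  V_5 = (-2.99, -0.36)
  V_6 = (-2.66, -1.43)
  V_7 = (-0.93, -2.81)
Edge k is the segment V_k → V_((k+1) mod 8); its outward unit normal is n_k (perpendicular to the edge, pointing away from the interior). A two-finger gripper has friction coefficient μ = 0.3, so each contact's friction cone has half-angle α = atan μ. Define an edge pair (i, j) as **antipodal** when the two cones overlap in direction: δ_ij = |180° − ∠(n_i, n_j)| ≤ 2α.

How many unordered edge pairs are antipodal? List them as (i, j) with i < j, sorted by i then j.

α = atan 0.3 = 16.70°;  2α = 33.40°
n_0 = (+0.8468, -0.5320)
n_1 = (+0.8984, +0.4391)
n_2 = (+0.3672, +0.9302)
n_3 = (-0.1860, +0.9825)
n_4 = (-0.8684, +0.4958)
n_5 = (-0.9556, -0.2947)
n_6 = (-0.6236, -0.7817)
n_7 = (+0.0933, -0.9956)
  (0,1): δ = 121.81°  ·
  (0,2): δ = 79.40°  ·
  (0,3): δ = 47.14°  ·
  (0,4): δ = 2.42°  ✓
  (0,5): δ = 49.28°  ·
  (0,6): δ = 83.56°  ·
  (0,7): δ = 127.50°  ·
  (1,2): δ = 137.59°  ·
  (1,3): δ = 105.33°  ·
  (1,4): δ = 55.77°  ·
  (1,5): δ = 8.91°  ✓
  (1,6): δ = 25.37°  ✓
  (1,7): δ = 69.31°  ·
  (2,3): δ = 147.74°  ·
  (2,4): δ = 98.18°  ·
  (2,5): δ = 51.32°  ·
  (2,6): δ = 17.04°  ✓
  (2,7): δ = 26.90°  ✓
  (3,4): δ = 130.45°  ·
  (3,5): δ = 83.58°  ·
  (3,6): δ = 49.30°  ·
  (3,7): δ = 5.37°  ✓
  (4,5): δ = 133.14°  ·
  (4,6): δ = 98.85°  ·
  (4,7): δ = 54.92°  ·
  (5,6): δ = 145.72°  ·
  (5,7): δ = 101.78°  ·
  (6,7): δ = 136.07°  ·
antipodal pairs: 6

count = 6; pairs: (0,4), (1,5), (1,6), (2,6), (2,7), (3,7)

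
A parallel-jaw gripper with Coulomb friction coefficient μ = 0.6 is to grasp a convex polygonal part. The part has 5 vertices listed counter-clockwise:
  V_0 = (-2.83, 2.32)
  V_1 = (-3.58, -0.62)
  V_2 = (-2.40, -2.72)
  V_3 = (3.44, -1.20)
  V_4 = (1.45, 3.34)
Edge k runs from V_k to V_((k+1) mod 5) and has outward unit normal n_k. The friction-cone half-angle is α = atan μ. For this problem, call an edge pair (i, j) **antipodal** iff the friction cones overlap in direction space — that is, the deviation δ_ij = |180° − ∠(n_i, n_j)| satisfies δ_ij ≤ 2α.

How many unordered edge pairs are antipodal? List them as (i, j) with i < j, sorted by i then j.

α = atan 0.6 = 30.96°;  2α = 61.93°
n_0 = (-0.9690, +0.2472)
n_1 = (-0.8718, -0.4899)
n_2 = (+0.2519, -0.9678)
n_3 = (+0.9159, +0.4015)
n_4 = (-0.2318, +0.9728)
  (0,1): δ = 136.36°  ·
  (0,2): δ = 61.10°  ✓
  (0,3): δ = 37.98°  ✓
  (0,4): δ = 117.72°  ·
  (1,2): δ = 104.74°  ·
  (1,3): δ = 5.66°  ✓
  (1,4): δ = 74.07°  ·
  (2,3): δ = 80.92°  ·
  (2,4): δ = 1.18°  ✓
  (3,4): δ = 100.26°  ·
antipodal pairs: 4

count = 4; pairs: (0,2), (0,3), (1,3), (2,4)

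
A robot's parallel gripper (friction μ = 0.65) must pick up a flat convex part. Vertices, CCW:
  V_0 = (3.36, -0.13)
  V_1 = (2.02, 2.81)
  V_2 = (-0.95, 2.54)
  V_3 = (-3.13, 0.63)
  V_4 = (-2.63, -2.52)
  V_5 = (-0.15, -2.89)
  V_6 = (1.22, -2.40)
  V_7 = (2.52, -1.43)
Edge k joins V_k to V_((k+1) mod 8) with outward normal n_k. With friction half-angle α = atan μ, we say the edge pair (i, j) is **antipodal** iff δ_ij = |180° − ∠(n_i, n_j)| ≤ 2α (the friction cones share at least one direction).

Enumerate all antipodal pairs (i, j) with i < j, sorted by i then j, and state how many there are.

α = atan 0.65 = 33.02°;  2α = 66.05°
n_0 = (+0.9099, +0.4147)
n_1 = (-0.0905, +0.9959)
n_2 = (-0.6590, +0.7521)
n_3 = (-0.9876, -0.1568)
n_4 = (-0.1476, -0.9891)
n_5 = (+0.3368, -0.9416)
n_6 = (+0.5980, -0.8015)
n_7 = (+0.8399, -0.5427)
  (0,1): δ = 109.31°  ·
  (0,2): δ = 73.28°  ·
  (0,3): δ = 15.48°  ✓
  (0,4): δ = 57.01°  ✓
  (0,5): δ = 85.18°  ·
  (0,6): δ = 102.23°  ·
  (0,7): δ = 122.63°  ·
  (1,2): δ = 143.97°  ·
  (1,3): δ = 86.18°  ·
  (1,4): δ = 13.68°  ✓
  (1,5): δ = 14.49°  ✓
  (1,6): δ = 31.53°  ✓
  (1,7): δ = 51.94°  ✓
  (2,3): δ = 122.20°  ·
  (2,4): δ = 49.71°  ✓
  (2,5): δ = 21.54°  ✓
  (2,6): δ = 4.49°  ✓
  (2,7): δ = 15.91°  ✓
  (3,4): δ = 107.50°  ·
  (3,5): δ = 79.34°  ·
  (3,6): δ = 62.29°  ✓
  (3,7): δ = 41.89°  ✓
  (4,5): δ = 151.83°  ·
  (4,6): δ = 134.79°  ·
  (4,7): δ = 114.38°  ·
  (5,6): δ = 162.95°  ·
  (5,7): δ = 142.55°  ·
  (6,7): δ = 159.60°  ·
antipodal pairs: 12

count = 12; pairs: (0,3), (0,4), (1,4), (1,5), (1,6), (1,7), (2,4), (2,5), (2,6), (2,7), (3,6), (3,7)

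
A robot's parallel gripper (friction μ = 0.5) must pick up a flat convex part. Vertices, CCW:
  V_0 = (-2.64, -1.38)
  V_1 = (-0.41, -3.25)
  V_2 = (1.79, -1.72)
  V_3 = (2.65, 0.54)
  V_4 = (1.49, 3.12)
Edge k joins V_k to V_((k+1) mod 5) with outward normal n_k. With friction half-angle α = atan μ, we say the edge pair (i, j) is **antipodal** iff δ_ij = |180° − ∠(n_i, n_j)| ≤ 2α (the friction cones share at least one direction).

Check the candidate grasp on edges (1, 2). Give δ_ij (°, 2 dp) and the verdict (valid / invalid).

δ = 145.65°, invalid

α = atan 0.5 = 26.57°;  2α = 53.13°
edge 1: e_1 = (+2.20, +1.53);  n_1 = (+0.5710, -0.8210)
edge 2: e_2 = (+0.86, +2.26);  n_2 = (+0.9346, -0.3557)
∠(n_1, n_2) = 34.35°
δ = |180° − 34.35°| = 145.65°
145.65° > 2α = 53.13°  →  invalid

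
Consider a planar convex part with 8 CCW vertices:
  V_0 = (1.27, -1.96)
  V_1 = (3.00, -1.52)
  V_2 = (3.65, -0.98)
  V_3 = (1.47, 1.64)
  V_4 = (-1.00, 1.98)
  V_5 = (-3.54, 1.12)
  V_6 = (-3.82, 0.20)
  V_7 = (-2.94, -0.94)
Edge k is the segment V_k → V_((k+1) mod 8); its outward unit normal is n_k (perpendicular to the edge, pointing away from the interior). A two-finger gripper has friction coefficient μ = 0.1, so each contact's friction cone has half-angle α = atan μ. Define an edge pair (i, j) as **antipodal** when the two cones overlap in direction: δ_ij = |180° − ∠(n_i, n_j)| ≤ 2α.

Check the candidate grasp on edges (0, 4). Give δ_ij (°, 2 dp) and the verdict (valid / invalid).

δ = 4.44°, valid

α = atan 0.1 = 5.71°;  2α = 11.42°
edge 0: e_0 = (+1.73, +0.44);  n_0 = (+0.2465, -0.9691)
edge 4: e_4 = (-2.54, -0.86);  n_4 = (-0.3207, +0.9472)
∠(n_0, n_4) = 175.56°
δ = |180° − 175.56°| = 4.44°
4.44° ≤ 2α = 11.42°  →  valid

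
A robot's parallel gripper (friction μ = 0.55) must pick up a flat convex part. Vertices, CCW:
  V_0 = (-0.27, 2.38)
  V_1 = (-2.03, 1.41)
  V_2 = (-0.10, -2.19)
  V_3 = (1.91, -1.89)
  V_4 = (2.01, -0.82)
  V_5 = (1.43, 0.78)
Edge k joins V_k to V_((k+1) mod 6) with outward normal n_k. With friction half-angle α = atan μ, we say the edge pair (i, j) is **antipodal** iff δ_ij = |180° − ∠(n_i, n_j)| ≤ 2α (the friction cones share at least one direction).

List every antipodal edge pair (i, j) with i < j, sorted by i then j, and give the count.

count = 6; pairs: (0,2), (0,3), (1,3), (1,4), (1,5), (2,5)

α = atan 0.55 = 28.81°;  2α = 57.62°
n_0 = (-0.4827, +0.8758)
n_1 = (-0.8813, -0.4725)
n_2 = (+0.1476, -0.9890)
n_3 = (+0.9957, -0.0931)
n_4 = (+0.9401, +0.3408)
n_5 = (+0.6854, +0.7282)
  (0,1): δ = 90.66°  ·
  (0,2): δ = 20.37°  ✓
  (0,3): δ = 55.80°  ✓
  (0,4): δ = 81.06°  ·
  (0,5): δ = 107.87°  ·
  (1,2): δ = 109.71°  ·
  (1,3): δ = 33.54°  ✓
  (1,4): δ = 8.27°  ✓
  (1,5): δ = 18.54°  ✓
  (2,3): δ = 103.83°  ·
  (2,4): δ = 78.56°  ·
  (2,5): δ = 51.75°  ✓
  (3,4): δ = 154.74°  ·
  (3,5): δ = 127.93°  ·
  (4,5): δ = 153.19°  ·
antipodal pairs: 6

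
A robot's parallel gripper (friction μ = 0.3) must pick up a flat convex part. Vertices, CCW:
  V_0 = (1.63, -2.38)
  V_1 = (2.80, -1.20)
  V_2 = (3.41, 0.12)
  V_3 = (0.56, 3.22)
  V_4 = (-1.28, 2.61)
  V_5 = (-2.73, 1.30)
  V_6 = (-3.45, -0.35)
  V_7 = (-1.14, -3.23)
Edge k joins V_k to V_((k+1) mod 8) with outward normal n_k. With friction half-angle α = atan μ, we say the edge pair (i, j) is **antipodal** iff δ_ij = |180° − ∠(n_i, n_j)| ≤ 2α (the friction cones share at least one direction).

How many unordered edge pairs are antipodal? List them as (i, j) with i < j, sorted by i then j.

α = atan 0.3 = 16.70°;  2α = 33.40°
n_0 = (+0.7101, -0.7041)
n_1 = (+0.9078, -0.4195)
n_2 = (+0.7362, +0.6768)
n_3 = (-0.3147, +0.9492)
n_4 = (-0.6704, +0.7420)
n_5 = (-0.9165, +0.3999)
n_6 = (-0.7801, -0.6257)
n_7 = (+0.2934, -0.9560)
  (0,1): δ = 160.05°  ·
  (0,2): δ = 92.65°  ·
  (0,3): δ = 26.90°  ✓
  (0,4): δ = 3.15°  ✓
  (0,5): δ = 21.18°  ✓
  (0,6): δ = 83.49°  ·
  (0,7): δ = 151.82°  ·
  (1,2): δ = 112.60°  ·
  (1,3): δ = 46.86°  ·
  (1,4): δ = 23.10°  ✓
  (1,5): δ = 1.23°  ✓
  (1,6): δ = 63.54°  ·
  (1,7): δ = 131.86°  ·
  (2,3): δ = 114.25°  ·
  (2,4): δ = 90.50°  ·
  (2,5): δ = 66.17°  ·
  (2,6): δ = 3.86°  ✓
  (2,7): δ = 64.47°  ·
  (3,4): δ = 156.25°  ·
  (3,5): δ = 131.92°  ·
  (3,6): δ = 69.61°  ·
  (3,7): δ = 1.28°  ✓
  (4,5): δ = 155.67°  ·
  (4,6): δ = 93.36°  ·
  (4,7): δ = 25.04°  ✓
  (5,6): δ = 117.69°  ·
  (5,7): δ = 49.37°  ·
  (6,7): δ = 111.67°  ·
antipodal pairs: 8

count = 8; pairs: (0,3), (0,4), (0,5), (1,4), (1,5), (2,6), (3,7), (4,7)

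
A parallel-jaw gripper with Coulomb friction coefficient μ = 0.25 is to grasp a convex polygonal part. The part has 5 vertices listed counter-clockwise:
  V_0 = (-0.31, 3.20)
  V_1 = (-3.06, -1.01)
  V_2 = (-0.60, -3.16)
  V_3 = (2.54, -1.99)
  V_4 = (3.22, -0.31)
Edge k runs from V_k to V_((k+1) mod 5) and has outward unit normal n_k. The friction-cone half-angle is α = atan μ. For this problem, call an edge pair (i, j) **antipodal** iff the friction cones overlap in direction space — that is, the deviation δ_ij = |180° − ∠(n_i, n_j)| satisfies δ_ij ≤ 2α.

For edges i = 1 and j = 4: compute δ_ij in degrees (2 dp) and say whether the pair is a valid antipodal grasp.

α = atan 0.25 = 14.04°;  2α = 28.07°
edge 1: e_1 = (+2.46, -2.15);  n_1 = (-0.6581, -0.7530)
edge 4: e_4 = (-3.53, +3.51);  n_4 = (+0.7051, +0.7091)
∠(n_1, n_4) = 176.32°
δ = |180° − 176.32°| = 3.68°
3.68° ≤ 2α = 28.07°  →  valid

δ = 3.68°, valid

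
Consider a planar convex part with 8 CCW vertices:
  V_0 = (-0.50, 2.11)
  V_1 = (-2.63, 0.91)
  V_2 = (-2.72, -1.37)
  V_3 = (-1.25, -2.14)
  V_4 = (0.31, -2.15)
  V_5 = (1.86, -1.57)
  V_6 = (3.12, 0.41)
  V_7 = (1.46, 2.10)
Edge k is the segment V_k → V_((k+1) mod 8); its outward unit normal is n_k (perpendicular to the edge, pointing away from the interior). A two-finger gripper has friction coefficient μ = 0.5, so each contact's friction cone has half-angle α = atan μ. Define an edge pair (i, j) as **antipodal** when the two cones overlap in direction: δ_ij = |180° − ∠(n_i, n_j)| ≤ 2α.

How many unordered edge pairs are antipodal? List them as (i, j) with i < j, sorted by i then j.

count = 10; pairs: (0,3), (0,4), (0,5), (1,5), (1,6), (2,6), (2,7), (3,6), (3,7), (4,7)

α = atan 0.5 = 26.57°;  2α = 53.13°
n_0 = (-0.4908, +0.8712)
n_1 = (-0.9992, +0.0394)
n_2 = (-0.4640, -0.8858)
n_3 = (-0.0064, -1.0000)
n_4 = (+0.3505, -0.9366)
n_5 = (+0.8437, -0.5369)
n_6 = (+0.7134, +0.7007)
n_7 = (+0.0051, +1.0000)
  (0,1): δ = 121.66°  ·
  (0,2): δ = 57.04°  ·
  (0,3): δ = 29.76°  ✓
  (0,4): δ = 8.88°  ✓
  (0,5): δ = 28.13°  ✓
  (0,6): δ = 105.09°  ·
  (0,7): δ = 150.31°  ·
  (1,2): δ = 115.39°  ·
  (1,3): δ = 88.11°  ·
  (1,4): δ = 67.22°  ·
  (1,5): δ = 30.21°  ✓
  (1,6): δ = 46.75°  ✓
  (1,7): δ = 91.97°  ·
  (2,3): δ = 152.72°  ·
  (2,4): δ = 131.84°  ·
  (2,5): δ = 94.83°  ·
  (2,6): δ = 17.87°  ✓
  (2,7): δ = 27.35°  ✓
  (3,4): δ = 159.12°  ·
  (3,5): δ = 122.10°  ·
  (3,6): δ = 45.15°  ✓
  (3,7): δ = 0.07°  ✓
  (4,5): δ = 142.99°  ·
  (4,6): δ = 66.03°  ·
  (4,7): δ = 20.81°  ✓
  (5,6): δ = 103.04°  ·
  (5,7): δ = 57.82°  ·
  (6,7): δ = 134.78°  ·
antipodal pairs: 10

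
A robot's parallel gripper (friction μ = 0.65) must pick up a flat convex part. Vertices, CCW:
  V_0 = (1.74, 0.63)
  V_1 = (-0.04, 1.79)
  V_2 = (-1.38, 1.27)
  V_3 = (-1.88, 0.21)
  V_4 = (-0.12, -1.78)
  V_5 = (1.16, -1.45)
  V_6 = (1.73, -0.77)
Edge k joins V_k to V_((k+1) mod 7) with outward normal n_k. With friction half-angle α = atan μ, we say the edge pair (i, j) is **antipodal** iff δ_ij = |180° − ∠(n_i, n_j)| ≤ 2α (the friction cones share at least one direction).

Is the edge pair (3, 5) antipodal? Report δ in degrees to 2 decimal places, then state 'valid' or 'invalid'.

α = atan 0.65 = 33.02°;  2α = 66.05°
edge 3: e_3 = (+1.76, -1.99);  n_3 = (-0.7491, -0.6625)
edge 5: e_5 = (+0.57, +0.68);  n_5 = (+0.7664, -0.6424)
∠(n_3, n_5) = 98.54°
δ = |180° − 98.54°| = 81.46°
81.46° > 2α = 66.05°  →  invalid

δ = 81.46°, invalid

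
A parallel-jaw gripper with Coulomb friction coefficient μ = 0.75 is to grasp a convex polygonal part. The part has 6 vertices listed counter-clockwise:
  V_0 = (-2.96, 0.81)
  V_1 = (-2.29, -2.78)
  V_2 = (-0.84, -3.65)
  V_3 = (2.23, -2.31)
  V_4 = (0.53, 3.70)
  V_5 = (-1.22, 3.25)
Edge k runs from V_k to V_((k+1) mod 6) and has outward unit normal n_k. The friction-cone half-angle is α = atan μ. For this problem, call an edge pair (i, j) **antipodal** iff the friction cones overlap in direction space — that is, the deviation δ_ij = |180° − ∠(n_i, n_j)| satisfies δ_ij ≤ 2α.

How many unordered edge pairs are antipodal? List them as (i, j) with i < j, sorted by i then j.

α = atan 0.75 = 36.87°;  2α = 73.74°
n_0 = (-0.9830, -0.1835)
n_1 = (-0.5145, -0.8575)
n_2 = (+0.4000, -0.9165)
n_3 = (+0.9622, +0.2722)
n_4 = (-0.2490, +0.9685)
n_5 = (-0.8142, +0.5806)
  (0,1): δ = 131.54°  ·
  (0,2): δ = 76.99°  ·
  (0,3): δ = 5.22°  ✓
  (0,4): δ = 93.85°  ·
  (0,5): δ = 133.94°  ·
  (1,2): δ = 125.46°  ·
  (1,3): δ = 43.24°  ✓
  (1,4): δ = 45.38°  ✓
  (1,5): δ = 85.47°  ·
  (2,3): δ = 97.79°  ·
  (2,4): δ = 9.16°  ✓
  (2,5): δ = 30.93°  ✓
  (3,4): δ = 91.37°  ·
  (3,5): δ = 51.29°  ✓
  (4,5): δ = 139.91°  ·
antipodal pairs: 6

count = 6; pairs: (0,3), (1,3), (1,4), (2,4), (2,5), (3,5)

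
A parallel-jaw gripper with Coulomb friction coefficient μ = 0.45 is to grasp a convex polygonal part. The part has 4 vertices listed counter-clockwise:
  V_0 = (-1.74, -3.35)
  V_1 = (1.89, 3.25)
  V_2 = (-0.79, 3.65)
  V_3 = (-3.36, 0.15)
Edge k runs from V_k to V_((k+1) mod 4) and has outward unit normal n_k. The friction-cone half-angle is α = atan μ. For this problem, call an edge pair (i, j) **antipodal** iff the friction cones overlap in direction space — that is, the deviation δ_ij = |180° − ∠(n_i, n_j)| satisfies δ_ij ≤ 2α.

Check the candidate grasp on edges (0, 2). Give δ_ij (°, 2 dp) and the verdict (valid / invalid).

α = atan 0.45 = 24.23°;  2α = 48.46°
edge 0: e_0 = (+3.63, +6.60);  n_0 = (+0.8762, -0.4819)
edge 2: e_2 = (-2.57, -3.50);  n_2 = (-0.8060, +0.5919)
∠(n_0, n_2) = 172.52°
δ = |180° − 172.52°| = 7.48°
7.48° ≤ 2α = 48.46°  →  valid

δ = 7.48°, valid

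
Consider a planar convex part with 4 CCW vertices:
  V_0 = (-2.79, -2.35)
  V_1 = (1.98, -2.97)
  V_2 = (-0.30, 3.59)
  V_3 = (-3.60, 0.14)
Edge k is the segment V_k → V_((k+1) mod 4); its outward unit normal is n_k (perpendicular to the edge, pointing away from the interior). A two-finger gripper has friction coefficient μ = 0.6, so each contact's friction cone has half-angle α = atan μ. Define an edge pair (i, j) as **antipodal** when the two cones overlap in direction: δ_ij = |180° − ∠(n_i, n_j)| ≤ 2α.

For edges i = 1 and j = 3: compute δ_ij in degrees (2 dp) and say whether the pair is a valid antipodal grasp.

α = atan 0.6 = 30.96°;  2α = 61.93°
edge 1: e_1 = (-2.28, +6.56);  n_1 = (+0.9446, +0.3283)
edge 3: e_3 = (+0.81, -2.49);  n_3 = (-0.9509, -0.3093)
∠(n_1, n_3) = 178.85°
δ = |180° − 178.85°| = 1.15°
1.15° ≤ 2α = 61.93°  →  valid

δ = 1.15°, valid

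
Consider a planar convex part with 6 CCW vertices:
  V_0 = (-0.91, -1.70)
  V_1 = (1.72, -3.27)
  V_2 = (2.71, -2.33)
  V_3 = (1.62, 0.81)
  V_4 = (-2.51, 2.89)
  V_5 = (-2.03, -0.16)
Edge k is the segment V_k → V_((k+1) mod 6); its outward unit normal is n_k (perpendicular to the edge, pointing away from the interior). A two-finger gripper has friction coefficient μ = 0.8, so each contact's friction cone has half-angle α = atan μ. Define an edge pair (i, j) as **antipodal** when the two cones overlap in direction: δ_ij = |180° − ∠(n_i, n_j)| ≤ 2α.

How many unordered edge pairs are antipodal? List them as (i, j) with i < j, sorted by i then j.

α = atan 0.8 = 38.66°;  2α = 77.32°
n_0 = (-0.5126, -0.8586)
n_1 = (+0.6886, -0.7252)
n_2 = (+0.9447, +0.3279)
n_3 = (+0.4498, +0.8931)
n_4 = (-0.9878, -0.1555)
n_5 = (-0.8087, -0.5882)
  (0,1): δ = 105.65°  ·
  (0,2): δ = 40.02°  ✓
  (0,3): δ = 4.10°  ✓
  (0,4): δ = 129.78°  ·
  (0,5): δ = 156.86°  ·
  (1,2): δ = 114.37°  ·
  (1,3): δ = 70.25°  ✓
  (1,4): δ = 55.43°  ✓
  (1,5): δ = 82.51°  ·
  (2,3): δ = 135.87°  ·
  (2,4): δ = 10.20°  ✓
  (2,5): δ = 16.88°  ✓
  (3,4): δ = 54.33°  ✓
  (3,5): δ = 27.24°  ✓
  (4,5): δ = 152.92°  ·
antipodal pairs: 8

count = 8; pairs: (0,2), (0,3), (1,3), (1,4), (2,4), (2,5), (3,4), (3,5)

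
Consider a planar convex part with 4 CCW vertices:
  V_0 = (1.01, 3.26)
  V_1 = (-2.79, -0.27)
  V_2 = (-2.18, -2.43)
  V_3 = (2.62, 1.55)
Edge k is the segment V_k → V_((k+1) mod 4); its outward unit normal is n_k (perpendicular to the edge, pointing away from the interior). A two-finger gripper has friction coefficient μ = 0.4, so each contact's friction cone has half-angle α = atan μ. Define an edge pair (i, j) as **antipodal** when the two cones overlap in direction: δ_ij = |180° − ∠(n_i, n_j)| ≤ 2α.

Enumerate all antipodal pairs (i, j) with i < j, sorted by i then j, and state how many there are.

α = atan 0.4 = 21.80°;  2α = 43.60°
n_0 = (-0.6806, +0.7327)
n_1 = (-0.9624, -0.2718)
n_2 = (+0.6383, -0.7698)
n_3 = (+0.7281, +0.6855)
  (0,1): δ = 117.12°  ·
  (0,2): δ = 3.23°  ✓
  (0,3): δ = 90.38°  ·
  (1,2): δ = 66.11°  ·
  (1,3): δ = 27.50°  ✓
  (2,3): δ = 86.39°  ·
antipodal pairs: 2

count = 2; pairs: (0,2), (1,3)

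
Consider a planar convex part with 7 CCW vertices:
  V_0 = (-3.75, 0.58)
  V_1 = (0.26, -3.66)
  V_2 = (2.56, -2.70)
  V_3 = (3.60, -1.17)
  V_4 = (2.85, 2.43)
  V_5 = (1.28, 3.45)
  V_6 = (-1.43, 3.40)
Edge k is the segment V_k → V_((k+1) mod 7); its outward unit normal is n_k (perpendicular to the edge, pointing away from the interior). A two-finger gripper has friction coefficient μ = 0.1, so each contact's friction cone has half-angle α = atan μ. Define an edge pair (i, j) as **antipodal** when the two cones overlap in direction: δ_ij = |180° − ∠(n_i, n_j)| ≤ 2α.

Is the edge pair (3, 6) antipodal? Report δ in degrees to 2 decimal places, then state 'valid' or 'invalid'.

δ = 51.21°, invalid

α = atan 0.1 = 5.71°;  2α = 11.42°
edge 3: e_3 = (-0.75, +3.60);  n_3 = (+0.9790, +0.2040)
edge 6: e_6 = (-2.32, -2.82);  n_6 = (-0.7722, +0.6353)
∠(n_3, n_6) = 128.79°
δ = |180° − 128.79°| = 51.21°
51.21° > 2α = 11.42°  →  invalid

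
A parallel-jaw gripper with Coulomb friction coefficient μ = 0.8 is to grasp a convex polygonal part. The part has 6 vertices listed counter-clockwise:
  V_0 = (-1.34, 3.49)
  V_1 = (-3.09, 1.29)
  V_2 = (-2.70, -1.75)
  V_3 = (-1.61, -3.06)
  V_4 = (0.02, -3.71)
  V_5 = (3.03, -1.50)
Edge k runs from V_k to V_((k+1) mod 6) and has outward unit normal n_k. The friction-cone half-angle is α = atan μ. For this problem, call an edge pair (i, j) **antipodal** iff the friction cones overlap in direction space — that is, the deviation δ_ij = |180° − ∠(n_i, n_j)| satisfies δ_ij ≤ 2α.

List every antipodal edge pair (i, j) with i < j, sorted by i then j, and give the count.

count = 6; pairs: (0,3), (0,4), (1,4), (1,5), (2,5), (3,5)

α = atan 0.8 = 38.66°;  2α = 77.32°
n_0 = (-0.7826, +0.6225)
n_1 = (-0.9919, -0.1272)
n_2 = (-0.7687, -0.6396)
n_3 = (-0.3704, -0.9289)
n_4 = (+0.5918, -0.8061)
n_5 = (+0.7523, +0.6588)
  (0,1): δ = 134.19°  ·
  (0,2): δ = 101.74°  ·
  (0,3): δ = 73.24°  ✓
  (0,4): δ = 15.21°  ✓
  (0,5): δ = 79.71°  ·
  (1,2): δ = 147.55°  ·
  (1,3): δ = 119.05°  ·
  (1,4): δ = 61.02°  ✓
  (1,5): δ = 33.90°  ✓
  (2,3): δ = 151.50°  ·
  (2,4): δ = 93.48°  ·
  (2,5): δ = 1.45°  ✓
  (3,4): δ = 121.97°  ·
  (3,5): δ = 27.05°  ✓
  (4,5): δ = 85.08°  ·
antipodal pairs: 6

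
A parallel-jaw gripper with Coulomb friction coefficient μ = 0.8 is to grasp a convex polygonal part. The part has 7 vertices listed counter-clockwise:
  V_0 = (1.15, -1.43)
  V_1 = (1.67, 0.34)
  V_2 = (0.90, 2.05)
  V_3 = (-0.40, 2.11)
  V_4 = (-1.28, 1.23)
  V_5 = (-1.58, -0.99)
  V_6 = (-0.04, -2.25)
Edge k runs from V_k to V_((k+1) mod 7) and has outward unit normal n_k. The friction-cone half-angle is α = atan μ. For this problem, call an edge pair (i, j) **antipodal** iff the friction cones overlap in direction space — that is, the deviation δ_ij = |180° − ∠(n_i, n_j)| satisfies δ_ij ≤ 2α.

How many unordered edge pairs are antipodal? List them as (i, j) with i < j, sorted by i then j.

count = 11; pairs: (0,2), (0,3), (0,4), (0,5), (1,3), (1,4), (1,5), (2,5), (2,6), (3,6), (4,6)

α = atan 0.8 = 38.66°;  2α = 77.32°
n_0 = (+0.9595, -0.2819)
n_1 = (+0.9118, +0.4106)
n_2 = (+0.0461, +0.9989)
n_3 = (-0.7071, +0.7071)
n_4 = (-0.9910, +0.1339)
n_5 = (-0.6332, -0.7740)
n_6 = (+0.5674, -0.8234)
  (0,1): δ = 139.39°  ·
  (0,2): δ = 76.27°  ✓
  (0,3): δ = 28.63°  ✓
  (0,4): δ = 8.68°  ✓
  (0,5): δ = 67.08°  ✓
  (0,6): δ = 140.94°  ·
  (1,2): δ = 116.88°  ·
  (1,3): δ = 69.24°  ✓
  (1,4): δ = 31.94°  ✓
  (1,5): δ = 26.47°  ✓
  (1,6): δ = 100.33°  ·
  (2,3): δ = 132.36°  ·
  (2,4): δ = 95.05°  ·
  (2,5): δ = 36.65°  ✓
  (2,6): δ = 37.21°  ✓
  (3,4): δ = 142.70°  ·
  (3,5): δ = 84.29°  ·
  (3,6): δ = 10.43°  ✓
  (4,5): δ = 121.59°  ·
  (4,6): δ = 47.73°  ✓
  (5,6): δ = 106.14°  ·
antipodal pairs: 11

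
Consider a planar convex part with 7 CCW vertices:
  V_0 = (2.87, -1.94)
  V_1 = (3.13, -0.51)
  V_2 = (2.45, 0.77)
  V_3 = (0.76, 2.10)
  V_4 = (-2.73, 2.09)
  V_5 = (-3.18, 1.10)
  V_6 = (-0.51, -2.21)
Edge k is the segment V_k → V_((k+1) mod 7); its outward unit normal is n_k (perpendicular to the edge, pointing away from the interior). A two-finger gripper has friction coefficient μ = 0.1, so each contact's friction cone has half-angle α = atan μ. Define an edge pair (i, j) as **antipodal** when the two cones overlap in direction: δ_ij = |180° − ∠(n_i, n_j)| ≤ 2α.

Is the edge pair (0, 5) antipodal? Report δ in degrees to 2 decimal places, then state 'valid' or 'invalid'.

α = atan 0.1 = 5.71°;  2α = 11.42°
edge 0: e_0 = (+0.26, +1.43);  n_0 = (+0.9839, -0.1789)
edge 5: e_5 = (+2.67, -3.31);  n_5 = (-0.7783, -0.6278)
∠(n_0, n_5) = 130.80°
δ = |180° − 130.80°| = 49.20°
49.20° > 2α = 11.42°  →  invalid

δ = 49.20°, invalid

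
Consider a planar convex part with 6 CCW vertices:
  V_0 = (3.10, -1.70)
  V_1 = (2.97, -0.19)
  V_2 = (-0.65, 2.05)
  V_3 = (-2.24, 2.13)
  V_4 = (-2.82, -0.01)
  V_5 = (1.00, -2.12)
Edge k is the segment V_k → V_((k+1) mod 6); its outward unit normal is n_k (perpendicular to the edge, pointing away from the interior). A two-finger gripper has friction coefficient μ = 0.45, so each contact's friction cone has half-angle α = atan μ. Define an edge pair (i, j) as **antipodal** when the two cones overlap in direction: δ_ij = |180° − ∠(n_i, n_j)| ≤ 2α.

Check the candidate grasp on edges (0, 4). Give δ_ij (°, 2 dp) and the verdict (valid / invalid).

α = atan 0.45 = 24.23°;  2α = 48.46°
edge 0: e_0 = (-0.13, +1.51);  n_0 = (+0.9963, +0.0858)
edge 4: e_4 = (+3.82, -2.11);  n_4 = (-0.4835, -0.8753)
∠(n_0, n_4) = 123.83°
δ = |180° − 123.83°| = 56.17°
56.17° > 2α = 48.46°  →  invalid

δ = 56.17°, invalid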